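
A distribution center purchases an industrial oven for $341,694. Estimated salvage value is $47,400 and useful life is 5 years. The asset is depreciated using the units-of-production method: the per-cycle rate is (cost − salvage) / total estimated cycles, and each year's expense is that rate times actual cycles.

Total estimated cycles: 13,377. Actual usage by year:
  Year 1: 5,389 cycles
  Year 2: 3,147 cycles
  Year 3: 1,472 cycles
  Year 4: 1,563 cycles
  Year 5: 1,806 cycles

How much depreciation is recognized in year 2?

$69,234

Depreciable base = $341,694 − $47,400 = $294,294.
Rate = $294,294 / 13,377 cycles = $22 per cycle.
Year 1: 5,389 × $22 = $118,558. Book value $223,136.
Year 2: 3,147 × $22 = $69,234. Book value $153,902.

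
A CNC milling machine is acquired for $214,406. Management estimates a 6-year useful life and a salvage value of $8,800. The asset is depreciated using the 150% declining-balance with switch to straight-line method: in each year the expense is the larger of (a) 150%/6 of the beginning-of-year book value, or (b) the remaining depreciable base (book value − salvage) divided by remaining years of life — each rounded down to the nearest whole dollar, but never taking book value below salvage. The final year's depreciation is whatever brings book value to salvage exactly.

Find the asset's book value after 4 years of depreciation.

$63,236

Depreciable base = $214,406 − $8,800 = $205,606.
Year 1: DB = ⌊$214,406 × 150%/6⌋ = $53,601; SL = ⌊$205,606/6⌋ = $34,267 → take DB $53,601. Book value $160,805.
Year 2: DB = ⌊$160,805 × 150%/6⌋ = $40,201; SL = ⌊$152,005/5⌋ = $30,401 → take DB $40,201. Book value $120,604.
Year 3: DB = ⌊$120,604 × 150%/6⌋ = $30,151; SL = ⌊$111,804/4⌋ = $27,951 → take DB $30,151. Book value $90,453.
Year 4: DB = ⌊$90,453 × 150%/6⌋ = $22,613; SL = ⌊$81,653/3⌋ = $27,217 → take SL $27,217. Book value $63,236.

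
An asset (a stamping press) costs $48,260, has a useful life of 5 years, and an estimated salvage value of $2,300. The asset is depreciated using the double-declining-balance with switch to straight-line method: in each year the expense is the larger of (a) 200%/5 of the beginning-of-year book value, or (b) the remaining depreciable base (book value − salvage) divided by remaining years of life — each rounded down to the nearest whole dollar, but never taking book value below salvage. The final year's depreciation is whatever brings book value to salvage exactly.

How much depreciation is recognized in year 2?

$11,582

Depreciable base = $48,260 − $2,300 = $45,960.
Year 1: DB = ⌊$48,260 × 200%/5⌋ = $19,304; SL = ⌊$45,960/5⌋ = $9,192 → take DB $19,304. Book value $28,956.
Year 2: DB = ⌊$28,956 × 200%/5⌋ = $11,582; SL = ⌊$26,656/4⌋ = $6,664 → take DB $11,582. Book value $17,374.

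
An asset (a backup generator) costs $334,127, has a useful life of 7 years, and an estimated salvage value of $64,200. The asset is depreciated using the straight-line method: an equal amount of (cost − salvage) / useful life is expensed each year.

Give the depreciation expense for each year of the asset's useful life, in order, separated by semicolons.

$38,561; $38,561; $38,561; $38,561; $38,561; $38,561; $38,561

Depreciable base = $334,127 − $64,200 = $269,927.
Annual expense = $269,927 / 7 = $38,561.
End of year 1: book value $295,566.
End of year 2: book value $257,005.
End of year 3: book value $218,444.
End of year 4: book value $179,883.
End of year 5: book value $141,322.
End of year 6: book value $102,761.
End of year 7: book value $64,200.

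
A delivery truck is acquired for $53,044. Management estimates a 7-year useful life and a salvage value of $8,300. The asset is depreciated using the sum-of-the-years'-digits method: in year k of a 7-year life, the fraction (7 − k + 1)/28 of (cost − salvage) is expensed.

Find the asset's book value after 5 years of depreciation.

$13,094

Depreciable base = $53,044 − $8,300 = $44,744.
Sum of the years' digits = 7+6+5+4+3+2+1 = 28.
Year 1: $44,744 × 7/28 = $11,186. Book value $41,858.
Year 2: $44,744 × 6/28 = $9,588. Book value $32,270.
Year 3: $44,744 × 5/28 = $7,990. Book value $24,280.
Year 4: $44,744 × 4/28 = $6,392. Book value $17,888.
Year 5: $44,744 × 3/28 = $4,794. Book value $13,094.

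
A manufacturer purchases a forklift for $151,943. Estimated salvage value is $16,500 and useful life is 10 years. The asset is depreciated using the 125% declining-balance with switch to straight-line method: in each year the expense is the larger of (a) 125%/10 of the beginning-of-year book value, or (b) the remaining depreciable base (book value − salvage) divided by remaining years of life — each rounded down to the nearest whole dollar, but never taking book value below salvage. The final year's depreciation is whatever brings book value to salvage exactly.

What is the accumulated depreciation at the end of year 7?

Depreciable base = $151,943 − $16,500 = $135,443.
Year 1: DB = ⌊$151,943 × 125%/10⌋ = $18,992; SL = ⌊$135,443/10⌋ = $13,544 → take DB $18,992. Book value $132,951.
Year 2: DB = ⌊$132,951 × 125%/10⌋ = $16,618; SL = ⌊$116,451/9⌋ = $12,939 → take DB $16,618. Book value $116,333.
Year 3: DB = ⌊$116,333 × 125%/10⌋ = $14,541; SL = ⌊$99,833/8⌋ = $12,479 → take DB $14,541. Book value $101,792.
Year 4: DB = ⌊$101,792 × 125%/10⌋ = $12,724; SL = ⌊$85,292/7⌋ = $12,184 → take DB $12,724. Book value $89,068.
Year 5: DB = ⌊$89,068 × 125%/10⌋ = $11,133; SL = ⌊$72,568/6⌋ = $12,094 → take SL $12,094. Book value $76,974.
Year 6: DB = ⌊$76,974 × 125%/10⌋ = $9,621; SL = ⌊$60,474/5⌋ = $12,094 → take SL $12,094. Book value $64,880.
Year 7: DB = ⌊$64,880 × 125%/10⌋ = $8,110; SL = ⌊$48,380/4⌋ = $12,095 → take SL $12,095. Book value $52,785.
Accumulated through year 7 = $151,943 − $52,785 = $99,158.

$99,158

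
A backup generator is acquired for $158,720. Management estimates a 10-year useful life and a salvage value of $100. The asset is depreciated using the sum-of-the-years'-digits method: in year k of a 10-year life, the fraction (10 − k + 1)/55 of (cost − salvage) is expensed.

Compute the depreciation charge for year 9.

Depreciable base = $158,720 − $100 = $158,620.
Sum of the years' digits = 10+9+8+7+6+5+4+3+2+1 = 55.
Year 1: $158,620 × 10/55 = $28,840. Book value $129,880.
Year 2: $158,620 × 9/55 = $25,956. Book value $103,924.
Year 3: $158,620 × 8/55 = $23,072. Book value $80,852.
Year 4: $158,620 × 7/55 = $20,188. Book value $60,664.
Year 5: $158,620 × 6/55 = $17,304. Book value $43,360.
Year 6: $158,620 × 5/55 = $14,420. Book value $28,940.
Year 7: $158,620 × 4/55 = $11,536. Book value $17,404.
Year 8: $158,620 × 3/55 = $8,652. Book value $8,752.
Year 9: $158,620 × 2/55 = $5,768. Book value $2,984.

$5,768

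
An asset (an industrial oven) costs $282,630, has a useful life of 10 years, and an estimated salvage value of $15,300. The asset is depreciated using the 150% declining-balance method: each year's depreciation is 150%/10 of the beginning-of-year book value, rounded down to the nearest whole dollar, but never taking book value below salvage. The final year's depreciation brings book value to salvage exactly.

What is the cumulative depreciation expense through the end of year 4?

Depreciable base = $282,630 − $15,300 = $267,330.
Year 1: ⌊$282,630 × 150%/10⌋ = $42,394. Book value $240,236.
Year 2: ⌊$240,236 × 150%/10⌋ = $36,035. Book value $204,201.
Year 3: ⌊$204,201 × 150%/10⌋ = $30,630. Book value $173,571.
Year 4: ⌊$173,571 × 150%/10⌋ = $26,035. Book value $147,536.
Accumulated through year 4 = $282,630 − $147,536 = $135,094.

$135,094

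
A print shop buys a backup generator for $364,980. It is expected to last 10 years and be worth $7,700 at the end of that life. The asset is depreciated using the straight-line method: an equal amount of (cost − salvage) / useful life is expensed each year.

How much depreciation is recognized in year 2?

$35,728

Depreciable base = $364,980 − $7,700 = $357,280.
Annual expense = $357,280 / 10 = $35,728.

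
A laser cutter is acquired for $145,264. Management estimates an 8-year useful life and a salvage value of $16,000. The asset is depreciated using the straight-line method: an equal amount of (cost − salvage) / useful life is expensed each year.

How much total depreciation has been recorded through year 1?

$16,158

Depreciable base = $145,264 − $16,000 = $129,264.
Annual expense = $129,264 / 8 = $16,158.
End of year 1: book value $129,106.
Accumulated through year 1 = $145,264 − $129,106 = $16,158.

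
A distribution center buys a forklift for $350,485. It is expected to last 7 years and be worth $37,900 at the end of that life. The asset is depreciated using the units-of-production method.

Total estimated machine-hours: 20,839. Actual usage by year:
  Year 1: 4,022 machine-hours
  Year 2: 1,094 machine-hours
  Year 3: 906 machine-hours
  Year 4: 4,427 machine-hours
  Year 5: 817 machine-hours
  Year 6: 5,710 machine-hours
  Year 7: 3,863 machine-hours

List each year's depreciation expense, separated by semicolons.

$60,330; $16,410; $13,590; $66,405; $12,255; $85,650; $57,945

Depreciable base = $350,485 − $37,900 = $312,585.
Rate = $312,585 / 20,839 machine-hours = $15 per machine-hour.
Year 1: 4,022 × $15 = $60,330. Book value $290,155.
Year 2: 1,094 × $15 = $16,410. Book value $273,745.
Year 3: 906 × $15 = $13,590. Book value $260,155.
Year 4: 4,427 × $15 = $66,405. Book value $193,750.
Year 5: 817 × $15 = $12,255. Book value $181,495.
Year 6: 5,710 × $15 = $85,650. Book value $95,845.
Year 7: 3,863 × $15 = $57,945. Book value $37,900.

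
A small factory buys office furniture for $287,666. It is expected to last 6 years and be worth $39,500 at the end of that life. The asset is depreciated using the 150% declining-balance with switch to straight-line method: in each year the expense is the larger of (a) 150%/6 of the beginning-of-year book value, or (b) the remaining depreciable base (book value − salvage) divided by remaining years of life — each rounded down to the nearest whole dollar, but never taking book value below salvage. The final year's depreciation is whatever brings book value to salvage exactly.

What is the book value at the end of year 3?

Depreciable base = $287,666 − $39,500 = $248,166.
Year 1: DB = ⌊$287,666 × 150%/6⌋ = $71,916; SL = ⌊$248,166/6⌋ = $41,361 → take DB $71,916. Book value $215,750.
Year 2: DB = ⌊$215,750 × 150%/6⌋ = $53,937; SL = ⌊$176,250/5⌋ = $35,250 → take DB $53,937. Book value $161,813.
Year 3: DB = ⌊$161,813 × 150%/6⌋ = $40,453; SL = ⌊$122,313/4⌋ = $30,578 → take DB $40,453. Book value $121,360.

$121,360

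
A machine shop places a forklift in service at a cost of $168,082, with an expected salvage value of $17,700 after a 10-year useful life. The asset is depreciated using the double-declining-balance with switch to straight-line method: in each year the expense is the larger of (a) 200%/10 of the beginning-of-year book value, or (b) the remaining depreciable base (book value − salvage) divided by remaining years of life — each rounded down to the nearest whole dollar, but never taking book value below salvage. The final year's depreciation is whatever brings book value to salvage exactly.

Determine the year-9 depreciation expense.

Depreciable base = $168,082 − $17,700 = $150,382.
Year 1: DB = ⌊$168,082 × 200%/10⌋ = $33,616; SL = ⌊$150,382/10⌋ = $15,038 → take DB $33,616. Book value $134,466.
Year 2: DB = ⌊$134,466 × 200%/10⌋ = $26,893; SL = ⌊$116,766/9⌋ = $12,974 → take DB $26,893. Book value $107,573.
Year 3: DB = ⌊$107,573 × 200%/10⌋ = $21,514; SL = ⌊$89,873/8⌋ = $11,234 → take DB $21,514. Book value $86,059.
Year 4: DB = ⌊$86,059 × 200%/10⌋ = $17,211; SL = ⌊$68,359/7⌋ = $9,765 → take DB $17,211. Book value $68,848.
Year 5: DB = ⌊$68,848 × 200%/10⌋ = $13,769; SL = ⌊$51,148/6⌋ = $8,524 → take DB $13,769. Book value $55,079.
Year 6: DB = ⌊$55,079 × 200%/10⌋ = $11,015; SL = ⌊$37,379/5⌋ = $7,475 → take DB $11,015. Book value $44,064.
Year 7: DB = ⌊$44,064 × 200%/10⌋ = $8,812; SL = ⌊$26,364/4⌋ = $6,591 → take DB $8,812. Book value $35,252.
Year 8: DB = ⌊$35,252 × 200%/10⌋ = $7,050; SL = ⌊$17,552/3⌋ = $5,850 → take DB $7,050. Book value $28,202.
Year 9: DB = ⌊$28,202 × 200%/10⌋ = $5,640; SL = ⌊$10,502/2⌋ = $5,251 → take DB $5,640. Book value $22,562.

$5,640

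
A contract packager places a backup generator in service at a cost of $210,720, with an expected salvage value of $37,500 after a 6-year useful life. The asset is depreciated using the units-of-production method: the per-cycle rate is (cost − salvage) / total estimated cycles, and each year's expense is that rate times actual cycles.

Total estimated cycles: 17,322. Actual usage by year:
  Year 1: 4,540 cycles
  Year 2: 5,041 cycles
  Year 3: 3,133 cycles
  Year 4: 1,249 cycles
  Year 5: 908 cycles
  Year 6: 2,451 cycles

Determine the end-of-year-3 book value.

Depreciable base = $210,720 − $37,500 = $173,220.
Rate = $173,220 / 17,322 cycles = $10 per cycle.
Year 1: 4,540 × $10 = $45,400. Book value $165,320.
Year 2: 5,041 × $10 = $50,410. Book value $114,910.
Year 3: 3,133 × $10 = $31,330. Book value $83,580.

$83,580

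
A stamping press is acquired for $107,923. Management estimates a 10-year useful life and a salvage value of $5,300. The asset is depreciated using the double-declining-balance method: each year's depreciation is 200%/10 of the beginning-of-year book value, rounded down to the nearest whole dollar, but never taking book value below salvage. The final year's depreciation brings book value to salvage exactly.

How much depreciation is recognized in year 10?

$9,187

Depreciable base = $107,923 − $5,300 = $102,623.
Year 1: ⌊$107,923 × 200%/10⌋ = $21,584. Book value $86,339.
Year 2: ⌊$86,339 × 200%/10⌋ = $17,267. Book value $69,072.
Year 3: ⌊$69,072 × 200%/10⌋ = $13,814. Book value $55,258.
Year 4: ⌊$55,258 × 200%/10⌋ = $11,051. Book value $44,207.
Year 5: ⌊$44,207 × 200%/10⌋ = $8,841. Book value $35,366.
Year 6: ⌊$35,366 × 200%/10⌋ = $7,073. Book value $28,293.
Year 7: ⌊$28,293 × 200%/10⌋ = $5,658. Book value $22,635.
Year 8: ⌊$22,635 × 200%/10⌋ = $4,527. Book value $18,108.
Year 9: ⌊$18,108 × 200%/10⌋ = $3,621. Book value $14,487.
Year 10 (final): $14,487 − $5,300 = $9,187. Book value $5,300.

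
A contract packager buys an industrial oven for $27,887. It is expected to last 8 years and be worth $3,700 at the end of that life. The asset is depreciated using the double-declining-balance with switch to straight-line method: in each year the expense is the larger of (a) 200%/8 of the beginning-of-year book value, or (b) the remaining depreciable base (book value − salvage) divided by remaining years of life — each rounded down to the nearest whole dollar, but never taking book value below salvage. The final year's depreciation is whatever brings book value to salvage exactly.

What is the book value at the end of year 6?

$4,965

Depreciable base = $27,887 − $3,700 = $24,187.
Year 1: DB = ⌊$27,887 × 200%/8⌋ = $6,971; SL = ⌊$24,187/8⌋ = $3,023 → take DB $6,971. Book value $20,916.
Year 2: DB = ⌊$20,916 × 200%/8⌋ = $5,229; SL = ⌊$17,216/7⌋ = $2,459 → take DB $5,229. Book value $15,687.
Year 3: DB = ⌊$15,687 × 200%/8⌋ = $3,921; SL = ⌊$11,987/6⌋ = $1,997 → take DB $3,921. Book value $11,766.
Year 4: DB = ⌊$11,766 × 200%/8⌋ = $2,941; SL = ⌊$8,066/5⌋ = $1,613 → take DB $2,941. Book value $8,825.
Year 5: DB = ⌊$8,825 × 200%/8⌋ = $2,206; SL = ⌊$5,125/4⌋ = $1,281 → take DB $2,206. Book value $6,619.
Year 6: DB = ⌊$6,619 × 200%/8⌋ = $1,654; SL = ⌊$2,919/3⌋ = $973 → take DB $1,654. Book value $4,965.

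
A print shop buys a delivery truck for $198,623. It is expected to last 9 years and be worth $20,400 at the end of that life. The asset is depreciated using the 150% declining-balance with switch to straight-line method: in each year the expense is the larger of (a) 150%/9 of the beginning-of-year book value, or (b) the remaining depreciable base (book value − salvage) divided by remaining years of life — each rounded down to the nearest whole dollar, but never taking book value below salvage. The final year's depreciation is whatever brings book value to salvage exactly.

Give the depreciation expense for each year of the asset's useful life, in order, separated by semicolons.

Depreciable base = $198,623 − $20,400 = $178,223.
Year 1: DB = ⌊$198,623 × 150%/9⌋ = $33,103; SL = ⌊$178,223/9⌋ = $19,802 → take DB $33,103. Book value $165,520.
Year 2: DB = ⌊$165,520 × 150%/9⌋ = $27,586; SL = ⌊$145,120/8⌋ = $18,140 → take DB $27,586. Book value $137,934.
Year 3: DB = ⌊$137,934 × 150%/9⌋ = $22,989; SL = ⌊$117,534/7⌋ = $16,790 → take DB $22,989. Book value $114,945.
Year 4: DB = ⌊$114,945 × 150%/9⌋ = $19,157; SL = ⌊$94,545/6⌋ = $15,757 → take DB $19,157. Book value $95,788.
Year 5: DB = ⌊$95,788 × 150%/9⌋ = $15,964; SL = ⌊$75,388/5⌋ = $15,077 → take DB $15,964. Book value $79,824.
Year 6: DB = ⌊$79,824 × 150%/9⌋ = $13,304; SL = ⌊$59,424/4⌋ = $14,856 → take SL $14,856. Book value $64,968.
Year 7: DB = ⌊$64,968 × 150%/9⌋ = $10,828; SL = ⌊$44,568/3⌋ = $14,856 → take SL $14,856. Book value $50,112.
Year 8: DB = ⌊$50,112 × 150%/9⌋ = $8,352; SL = ⌊$29,712/2⌋ = $14,856 → take SL $14,856. Book value $35,256.
Year 9 (final): $35,256 − $20,400 = $14,856. Book value $20,400.

$33,103; $27,586; $22,989; $19,157; $15,964; $14,856; $14,856; $14,856; $14,856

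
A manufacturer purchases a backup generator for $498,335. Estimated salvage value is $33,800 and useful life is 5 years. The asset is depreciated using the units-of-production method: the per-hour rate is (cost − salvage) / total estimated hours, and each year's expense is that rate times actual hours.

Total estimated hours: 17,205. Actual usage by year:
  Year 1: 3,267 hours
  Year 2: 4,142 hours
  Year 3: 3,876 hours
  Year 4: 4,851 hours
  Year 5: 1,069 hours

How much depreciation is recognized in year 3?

$104,652

Depreciable base = $498,335 − $33,800 = $464,535.
Rate = $464,535 / 17,205 hours = $27 per hour.
Year 1: 3,267 × $27 = $88,209. Book value $410,126.
Year 2: 4,142 × $27 = $111,834. Book value $298,292.
Year 3: 3,876 × $27 = $104,652. Book value $193,640.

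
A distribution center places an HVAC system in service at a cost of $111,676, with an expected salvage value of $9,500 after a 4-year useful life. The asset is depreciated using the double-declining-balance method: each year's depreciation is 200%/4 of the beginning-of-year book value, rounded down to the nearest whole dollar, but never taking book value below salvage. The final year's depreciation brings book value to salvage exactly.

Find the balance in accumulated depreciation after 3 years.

Depreciable base = $111,676 − $9,500 = $102,176.
Year 1: ⌊$111,676 × 200%/4⌋ = $55,838. Book value $55,838.
Year 2: ⌊$55,838 × 200%/4⌋ = $27,919. Book value $27,919.
Year 3: ⌊$27,919 × 200%/4⌋ = $13,959. Book value $13,960.
Accumulated through year 3 = $111,676 − $13,960 = $97,716.

$97,716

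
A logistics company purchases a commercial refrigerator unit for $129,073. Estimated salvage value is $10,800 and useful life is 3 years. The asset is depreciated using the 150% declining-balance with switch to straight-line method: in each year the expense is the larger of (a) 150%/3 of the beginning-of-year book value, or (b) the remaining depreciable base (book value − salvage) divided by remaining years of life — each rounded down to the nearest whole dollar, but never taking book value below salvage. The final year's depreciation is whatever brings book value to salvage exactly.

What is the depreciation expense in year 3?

$21,469

Depreciable base = $129,073 − $10,800 = $118,273.
Year 1: DB = ⌊$129,073 × 150%/3⌋ = $64,536; SL = ⌊$118,273/3⌋ = $39,424 → take DB $64,536. Book value $64,537.
Year 2: DB = ⌊$64,537 × 150%/3⌋ = $32,268; SL = ⌊$53,737/2⌋ = $26,868 → take DB $32,268. Book value $32,269.
Year 3 (final): $32,269 − $10,800 = $21,469. Book value $10,800.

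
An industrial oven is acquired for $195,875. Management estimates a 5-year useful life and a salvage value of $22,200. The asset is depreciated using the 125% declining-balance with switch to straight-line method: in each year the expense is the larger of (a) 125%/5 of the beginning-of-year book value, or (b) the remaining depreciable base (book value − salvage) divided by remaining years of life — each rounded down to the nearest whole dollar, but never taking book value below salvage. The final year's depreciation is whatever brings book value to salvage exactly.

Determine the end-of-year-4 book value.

Depreciable base = $195,875 − $22,200 = $173,675.
Year 1: DB = ⌊$195,875 × 125%/5⌋ = $48,968; SL = ⌊$173,675/5⌋ = $34,735 → take DB $48,968. Book value $146,907.
Year 2: DB = ⌊$146,907 × 125%/5⌋ = $36,726; SL = ⌊$124,707/4⌋ = $31,176 → take DB $36,726. Book value $110,181.
Year 3: DB = ⌊$110,181 × 125%/5⌋ = $27,545; SL = ⌊$87,981/3⌋ = $29,327 → take SL $29,327. Book value $80,854.
Year 4: DB = ⌊$80,854 × 125%/5⌋ = $20,213; SL = ⌊$58,654/2⌋ = $29,327 → take SL $29,327. Book value $51,527.

$51,527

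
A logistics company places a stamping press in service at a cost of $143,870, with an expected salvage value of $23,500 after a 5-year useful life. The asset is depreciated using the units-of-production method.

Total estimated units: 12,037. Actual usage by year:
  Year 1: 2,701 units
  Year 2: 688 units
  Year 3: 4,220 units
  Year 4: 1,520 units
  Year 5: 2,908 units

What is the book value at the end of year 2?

$109,980

Depreciable base = $143,870 − $23,500 = $120,370.
Rate = $120,370 / 12,037 units = $10 per unit.
Year 1: 2,701 × $10 = $27,010. Book value $116,860.
Year 2: 688 × $10 = $6,880. Book value $109,980.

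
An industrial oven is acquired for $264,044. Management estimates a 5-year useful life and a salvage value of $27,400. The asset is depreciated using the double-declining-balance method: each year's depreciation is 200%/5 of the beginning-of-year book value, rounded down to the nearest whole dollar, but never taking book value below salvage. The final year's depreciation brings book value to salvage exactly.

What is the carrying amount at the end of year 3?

Depreciable base = $264,044 − $27,400 = $236,644.
Year 1: ⌊$264,044 × 200%/5⌋ = $105,617. Book value $158,427.
Year 2: ⌊$158,427 × 200%/5⌋ = $63,370. Book value $95,057.
Year 3: ⌊$95,057 × 200%/5⌋ = $38,022. Book value $57,035.

$57,035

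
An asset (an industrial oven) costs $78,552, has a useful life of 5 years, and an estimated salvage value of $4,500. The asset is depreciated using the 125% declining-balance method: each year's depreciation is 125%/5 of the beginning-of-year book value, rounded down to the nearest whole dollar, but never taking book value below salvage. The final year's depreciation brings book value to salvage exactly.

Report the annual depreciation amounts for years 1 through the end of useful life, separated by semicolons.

$19,638; $14,728; $11,046; $8,285; $20,355

Depreciable base = $78,552 − $4,500 = $74,052.
Year 1: ⌊$78,552 × 125%/5⌋ = $19,638. Book value $58,914.
Year 2: ⌊$58,914 × 125%/5⌋ = $14,728. Book value $44,186.
Year 3: ⌊$44,186 × 125%/5⌋ = $11,046. Book value $33,140.
Year 4: ⌊$33,140 × 125%/5⌋ = $8,285. Book value $24,855.
Year 5 (final): $24,855 − $4,500 = $20,355. Book value $4,500.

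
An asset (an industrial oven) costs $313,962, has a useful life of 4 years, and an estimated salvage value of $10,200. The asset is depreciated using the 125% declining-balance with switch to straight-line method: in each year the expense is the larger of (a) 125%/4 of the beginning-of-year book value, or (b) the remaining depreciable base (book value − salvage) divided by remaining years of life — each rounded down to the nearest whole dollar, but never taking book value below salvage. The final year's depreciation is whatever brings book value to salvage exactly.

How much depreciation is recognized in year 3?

$68,550

Depreciable base = $313,962 − $10,200 = $303,762.
Year 1: DB = ⌊$313,962 × 125%/4⌋ = $98,113; SL = ⌊$303,762/4⌋ = $75,940 → take DB $98,113. Book value $215,849.
Year 2: DB = ⌊$215,849 × 125%/4⌋ = $67,452; SL = ⌊$205,649/3⌋ = $68,549 → take SL $68,549. Book value $147,300.
Year 3: DB = ⌊$147,300 × 125%/4⌋ = $46,031; SL = ⌊$137,100/2⌋ = $68,550 → take SL $68,550. Book value $78,750.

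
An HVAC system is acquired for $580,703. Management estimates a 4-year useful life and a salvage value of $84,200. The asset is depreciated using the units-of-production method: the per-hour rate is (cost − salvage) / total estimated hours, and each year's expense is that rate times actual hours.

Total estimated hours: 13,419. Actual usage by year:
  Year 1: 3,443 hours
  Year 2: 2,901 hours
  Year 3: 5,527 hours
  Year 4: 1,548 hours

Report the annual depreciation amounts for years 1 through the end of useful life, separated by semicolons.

Depreciable base = $580,703 − $84,200 = $496,503.
Rate = $496,503 / 13,419 hours = $37 per hour.
Year 1: 3,443 × $37 = $127,391. Book value $453,312.
Year 2: 2,901 × $37 = $107,337. Book value $345,975.
Year 3: 5,527 × $37 = $204,499. Book value $141,476.
Year 4: 1,548 × $37 = $57,276. Book value $84,200.

$127,391; $107,337; $204,499; $57,276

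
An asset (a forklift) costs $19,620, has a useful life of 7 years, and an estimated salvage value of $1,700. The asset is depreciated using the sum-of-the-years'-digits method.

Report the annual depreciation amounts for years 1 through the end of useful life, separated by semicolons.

$4,480; $3,840; $3,200; $2,560; $1,920; $1,280; $640

Depreciable base = $19,620 − $1,700 = $17,920.
Sum of the years' digits = 7+6+5+4+3+2+1 = 28.
Year 1: $17,920 × 7/28 = $4,480. Book value $15,140.
Year 2: $17,920 × 6/28 = $3,840. Book value $11,300.
Year 3: $17,920 × 5/28 = $3,200. Book value $8,100.
Year 4: $17,920 × 4/28 = $2,560. Book value $5,540.
Year 5: $17,920 × 3/28 = $1,920. Book value $3,620.
Year 6: $17,920 × 2/28 = $1,280. Book value $2,340.
Year 7: $17,920 × 1/28 = $640. Book value $1,700.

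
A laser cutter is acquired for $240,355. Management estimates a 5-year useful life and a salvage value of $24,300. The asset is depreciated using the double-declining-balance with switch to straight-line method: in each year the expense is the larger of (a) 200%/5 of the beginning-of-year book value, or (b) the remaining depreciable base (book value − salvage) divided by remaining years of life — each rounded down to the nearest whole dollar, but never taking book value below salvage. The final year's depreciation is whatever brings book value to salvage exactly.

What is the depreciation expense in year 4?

Depreciable base = $240,355 − $24,300 = $216,055.
Year 1: DB = ⌊$240,355 × 200%/5⌋ = $96,142; SL = ⌊$216,055/5⌋ = $43,211 → take DB $96,142. Book value $144,213.
Year 2: DB = ⌊$144,213 × 200%/5⌋ = $57,685; SL = ⌊$119,913/4⌋ = $29,978 → take DB $57,685. Book value $86,528.
Year 3: DB = ⌊$86,528 × 200%/5⌋ = $34,611; SL = ⌊$62,228/3⌋ = $20,742 → take DB $34,611. Book value $51,917.
Year 4: DB = ⌊$51,917 × 200%/5⌋ = $20,766; SL = ⌊$27,617/2⌋ = $13,808 → take DB $20,766. Book value $31,151.

$20,766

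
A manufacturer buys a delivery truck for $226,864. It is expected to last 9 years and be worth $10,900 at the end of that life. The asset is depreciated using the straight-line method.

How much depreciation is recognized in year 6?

$23,996

Depreciable base = $226,864 − $10,900 = $215,964.
Annual expense = $215,964 / 9 = $23,996.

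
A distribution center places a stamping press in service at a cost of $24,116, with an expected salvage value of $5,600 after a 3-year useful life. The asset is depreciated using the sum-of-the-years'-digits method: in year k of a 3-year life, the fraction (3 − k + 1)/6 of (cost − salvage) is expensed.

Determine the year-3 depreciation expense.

$3,086

Depreciable base = $24,116 − $5,600 = $18,516.
Sum of the years' digits = 3+2+1 = 6.
Year 1: $18,516 × 3/6 = $9,258. Book value $14,858.
Year 2: $18,516 × 2/6 = $6,172. Book value $8,686.
Year 3: $18,516 × 1/6 = $3,086. Book value $5,600.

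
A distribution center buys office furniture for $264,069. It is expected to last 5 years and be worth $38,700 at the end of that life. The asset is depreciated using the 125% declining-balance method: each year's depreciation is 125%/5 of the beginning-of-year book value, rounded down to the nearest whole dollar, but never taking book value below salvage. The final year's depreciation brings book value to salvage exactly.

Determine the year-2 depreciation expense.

$49,513

Depreciable base = $264,069 − $38,700 = $225,369.
Year 1: ⌊$264,069 × 125%/5⌋ = $66,017. Book value $198,052.
Year 2: ⌊$198,052 × 125%/5⌋ = $49,513. Book value $148,539.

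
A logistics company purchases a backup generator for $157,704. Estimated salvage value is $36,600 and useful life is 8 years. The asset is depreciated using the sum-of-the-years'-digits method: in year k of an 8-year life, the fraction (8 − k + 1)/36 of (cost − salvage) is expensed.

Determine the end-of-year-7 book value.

$39,964

Depreciable base = $157,704 − $36,600 = $121,104.
Sum of the years' digits = 8+7+6+5+4+3+2+1 = 36.
Year 1: $121,104 × 8/36 = $26,912. Book value $130,792.
Year 2: $121,104 × 7/36 = $23,548. Book value $107,244.
Year 3: $121,104 × 6/36 = $20,184. Book value $87,060.
Year 4: $121,104 × 5/36 = $16,820. Book value $70,240.
Year 5: $121,104 × 4/36 = $13,456. Book value $56,784.
Year 6: $121,104 × 3/36 = $10,092. Book value $46,692.
Year 7: $121,104 × 2/36 = $6,728. Book value $39,964.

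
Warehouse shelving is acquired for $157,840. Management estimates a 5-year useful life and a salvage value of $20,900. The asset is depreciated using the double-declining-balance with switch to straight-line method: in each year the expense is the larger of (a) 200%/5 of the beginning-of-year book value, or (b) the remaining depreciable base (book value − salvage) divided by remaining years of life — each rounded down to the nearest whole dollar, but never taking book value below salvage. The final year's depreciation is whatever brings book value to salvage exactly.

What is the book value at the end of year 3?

$34,094

Depreciable base = $157,840 − $20,900 = $136,940.
Year 1: DB = ⌊$157,840 × 200%/5⌋ = $63,136; SL = ⌊$136,940/5⌋ = $27,388 → take DB $63,136. Book value $94,704.
Year 2: DB = ⌊$94,704 × 200%/5⌋ = $37,881; SL = ⌊$73,804/4⌋ = $18,451 → take DB $37,881. Book value $56,823.
Year 3: DB = ⌊$56,823 × 200%/5⌋ = $22,729; SL = ⌊$35,923/3⌋ = $11,974 → take DB $22,729. Book value $34,094.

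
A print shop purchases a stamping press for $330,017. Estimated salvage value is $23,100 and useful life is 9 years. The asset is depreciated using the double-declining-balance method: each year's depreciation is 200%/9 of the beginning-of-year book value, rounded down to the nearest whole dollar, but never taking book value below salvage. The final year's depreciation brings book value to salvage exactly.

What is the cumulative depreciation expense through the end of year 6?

Depreciable base = $330,017 − $23,100 = $306,917.
Year 1: ⌊$330,017 × 200%/9⌋ = $73,337. Book value $256,680.
Year 2: ⌊$256,680 × 200%/9⌋ = $57,040. Book value $199,640.
Year 3: ⌊$199,640 × 200%/9⌋ = $44,364. Book value $155,276.
Year 4: ⌊$155,276 × 200%/9⌋ = $34,505. Book value $120,771.
Year 5: ⌊$120,771 × 200%/9⌋ = $26,838. Book value $93,933.
Year 6: ⌊$93,933 × 200%/9⌋ = $20,874. Book value $73,059.
Accumulated through year 6 = $330,017 − $73,059 = $256,958.

$256,958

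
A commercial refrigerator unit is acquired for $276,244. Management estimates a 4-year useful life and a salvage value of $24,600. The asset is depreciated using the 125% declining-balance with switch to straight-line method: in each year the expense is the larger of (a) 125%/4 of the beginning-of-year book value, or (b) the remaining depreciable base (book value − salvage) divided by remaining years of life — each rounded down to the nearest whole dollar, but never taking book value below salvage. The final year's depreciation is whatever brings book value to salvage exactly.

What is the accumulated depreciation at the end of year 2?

Depreciable base = $276,244 − $24,600 = $251,644.
Year 1: DB = ⌊$276,244 × 125%/4⌋ = $86,326; SL = ⌊$251,644/4⌋ = $62,911 → take DB $86,326. Book value $189,918.
Year 2: DB = ⌊$189,918 × 125%/4⌋ = $59,349; SL = ⌊$165,318/3⌋ = $55,106 → take DB $59,349. Book value $130,569.
Accumulated through year 2 = $276,244 − $130,569 = $145,675.

$145,675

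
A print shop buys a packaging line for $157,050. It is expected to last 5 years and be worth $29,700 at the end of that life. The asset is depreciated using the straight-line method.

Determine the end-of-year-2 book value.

$106,110

Depreciable base = $157,050 − $29,700 = $127,350.
Annual expense = $127,350 / 5 = $25,470.
End of year 1: book value $131,580.
End of year 2: book value $106,110.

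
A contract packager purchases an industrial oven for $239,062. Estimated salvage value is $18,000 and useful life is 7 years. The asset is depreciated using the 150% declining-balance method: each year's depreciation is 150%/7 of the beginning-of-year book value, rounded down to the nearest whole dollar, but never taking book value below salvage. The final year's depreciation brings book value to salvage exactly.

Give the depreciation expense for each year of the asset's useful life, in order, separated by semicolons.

$51,227; $40,250; $31,625; $24,848; $19,524; $15,340; $38,248

Depreciable base = $239,062 − $18,000 = $221,062.
Year 1: ⌊$239,062 × 150%/7⌋ = $51,227. Book value $187,835.
Year 2: ⌊$187,835 × 150%/7⌋ = $40,250. Book value $147,585.
Year 3: ⌊$147,585 × 150%/7⌋ = $31,625. Book value $115,960.
Year 4: ⌊$115,960 × 150%/7⌋ = $24,848. Book value $91,112.
Year 5: ⌊$91,112 × 150%/7⌋ = $19,524. Book value $71,588.
Year 6: ⌊$71,588 × 150%/7⌋ = $15,340. Book value $56,248.
Year 7 (final): $56,248 − $18,000 = $38,248. Book value $18,000.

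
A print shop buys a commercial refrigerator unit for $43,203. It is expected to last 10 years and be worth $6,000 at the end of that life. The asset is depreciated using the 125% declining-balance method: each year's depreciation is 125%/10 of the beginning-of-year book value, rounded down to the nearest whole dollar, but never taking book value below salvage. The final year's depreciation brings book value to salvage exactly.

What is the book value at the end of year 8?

Depreciable base = $43,203 − $6,000 = $37,203.
Year 1: ⌊$43,203 × 125%/10⌋ = $5,400. Book value $37,803.
Year 2: ⌊$37,803 × 125%/10⌋ = $4,725. Book value $33,078.
Year 3: ⌊$33,078 × 125%/10⌋ = $4,134. Book value $28,944.
Year 4: ⌊$28,944 × 125%/10⌋ = $3,618. Book value $25,326.
Year 5: ⌊$25,326 × 125%/10⌋ = $3,165. Book value $22,161.
Year 6: ⌊$22,161 × 125%/10⌋ = $2,770. Book value $19,391.
Year 7: ⌊$19,391 × 125%/10⌋ = $2,423. Book value $16,968.
Year 8: ⌊$16,968 × 125%/10⌋ = $2,121. Book value $14,847.

$14,847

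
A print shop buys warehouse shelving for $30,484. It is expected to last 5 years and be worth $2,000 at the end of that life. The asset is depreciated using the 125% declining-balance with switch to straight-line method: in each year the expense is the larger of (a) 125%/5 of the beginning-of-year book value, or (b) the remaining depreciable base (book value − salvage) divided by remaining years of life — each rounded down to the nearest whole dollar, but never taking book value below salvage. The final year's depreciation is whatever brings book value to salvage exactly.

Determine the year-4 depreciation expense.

Depreciable base = $30,484 − $2,000 = $28,484.
Year 1: DB = ⌊$30,484 × 125%/5⌋ = $7,621; SL = ⌊$28,484/5⌋ = $5,696 → take DB $7,621. Book value $22,863.
Year 2: DB = ⌊$22,863 × 125%/5⌋ = $5,715; SL = ⌊$20,863/4⌋ = $5,215 → take DB $5,715. Book value $17,148.
Year 3: DB = ⌊$17,148 × 125%/5⌋ = $4,287; SL = ⌊$15,148/3⌋ = $5,049 → take SL $5,049. Book value $12,099.
Year 4: DB = ⌊$12,099 × 125%/5⌋ = $3,024; SL = ⌊$10,099/2⌋ = $5,049 → take SL $5,049. Book value $7,050.

$5,049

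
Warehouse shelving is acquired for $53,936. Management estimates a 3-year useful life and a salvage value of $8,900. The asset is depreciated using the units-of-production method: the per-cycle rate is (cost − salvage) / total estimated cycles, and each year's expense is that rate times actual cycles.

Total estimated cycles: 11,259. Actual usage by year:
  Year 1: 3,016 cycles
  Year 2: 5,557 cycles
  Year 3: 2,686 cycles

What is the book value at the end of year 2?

Depreciable base = $53,936 − $8,900 = $45,036.
Rate = $45,036 / 11,259 cycles = $4 per cycle.
Year 1: 3,016 × $4 = $12,064. Book value $41,872.
Year 2: 5,557 × $4 = $22,228. Book value $19,644.

$19,644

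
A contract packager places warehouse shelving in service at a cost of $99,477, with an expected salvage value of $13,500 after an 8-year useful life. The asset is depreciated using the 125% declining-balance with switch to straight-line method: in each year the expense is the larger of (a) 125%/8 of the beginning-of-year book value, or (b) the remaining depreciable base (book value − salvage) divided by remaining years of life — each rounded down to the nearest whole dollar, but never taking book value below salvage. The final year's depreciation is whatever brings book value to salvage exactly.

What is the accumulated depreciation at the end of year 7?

Depreciable base = $99,477 − $13,500 = $85,977.
Year 1: DB = ⌊$99,477 × 125%/8⌋ = $15,543; SL = ⌊$85,977/8⌋ = $10,747 → take DB $15,543. Book value $83,934.
Year 2: DB = ⌊$83,934 × 125%/8⌋ = $13,114; SL = ⌊$70,434/7⌋ = $10,062 → take DB $13,114. Book value $70,820.
Year 3: DB = ⌊$70,820 × 125%/8⌋ = $11,065; SL = ⌊$57,320/6⌋ = $9,553 → take DB $11,065. Book value $59,755.
Year 4: DB = ⌊$59,755 × 125%/8⌋ = $9,336; SL = ⌊$46,255/5⌋ = $9,251 → take DB $9,336. Book value $50,419.
Year 5: DB = ⌊$50,419 × 125%/8⌋ = $7,877; SL = ⌊$36,919/4⌋ = $9,229 → take SL $9,229. Book value $41,190.
Year 6: DB = ⌊$41,190 × 125%/8⌋ = $6,435; SL = ⌊$27,690/3⌋ = $9,230 → take SL $9,230. Book value $31,960.
Year 7: DB = ⌊$31,960 × 125%/8⌋ = $4,993; SL = ⌊$18,460/2⌋ = $9,230 → take SL $9,230. Book value $22,730.
Accumulated through year 7 = $99,477 − $22,730 = $76,747.

$76,747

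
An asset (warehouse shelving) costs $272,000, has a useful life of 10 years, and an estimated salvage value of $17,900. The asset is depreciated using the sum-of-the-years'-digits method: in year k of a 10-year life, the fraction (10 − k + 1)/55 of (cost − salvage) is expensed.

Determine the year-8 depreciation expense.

$13,860

Depreciable base = $272,000 − $17,900 = $254,100.
Sum of the years' digits = 10+9+8+7+6+5+4+3+2+1 = 55.
Year 1: $254,100 × 10/55 = $46,200. Book value $225,800.
Year 2: $254,100 × 9/55 = $41,580. Book value $184,220.
Year 3: $254,100 × 8/55 = $36,960. Book value $147,260.
Year 4: $254,100 × 7/55 = $32,340. Book value $114,920.
Year 5: $254,100 × 6/55 = $27,720. Book value $87,200.
Year 6: $254,100 × 5/55 = $23,100. Book value $64,100.
Year 7: $254,100 × 4/55 = $18,480. Book value $45,620.
Year 8: $254,100 × 3/55 = $13,860. Book value $31,760.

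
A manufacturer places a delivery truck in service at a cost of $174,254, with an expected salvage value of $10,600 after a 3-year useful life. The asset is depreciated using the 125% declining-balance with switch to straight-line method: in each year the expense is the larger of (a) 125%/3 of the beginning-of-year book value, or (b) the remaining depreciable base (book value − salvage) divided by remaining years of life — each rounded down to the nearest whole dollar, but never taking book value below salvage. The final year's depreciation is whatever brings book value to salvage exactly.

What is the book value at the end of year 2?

Depreciable base = $174,254 − $10,600 = $163,654.
Year 1: DB = ⌊$174,254 × 125%/3⌋ = $72,605; SL = ⌊$163,654/3⌋ = $54,551 → take DB $72,605. Book value $101,649.
Year 2: DB = ⌊$101,649 × 125%/3⌋ = $42,353; SL = ⌊$91,049/2⌋ = $45,524 → take SL $45,524. Book value $56,125.

$56,125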